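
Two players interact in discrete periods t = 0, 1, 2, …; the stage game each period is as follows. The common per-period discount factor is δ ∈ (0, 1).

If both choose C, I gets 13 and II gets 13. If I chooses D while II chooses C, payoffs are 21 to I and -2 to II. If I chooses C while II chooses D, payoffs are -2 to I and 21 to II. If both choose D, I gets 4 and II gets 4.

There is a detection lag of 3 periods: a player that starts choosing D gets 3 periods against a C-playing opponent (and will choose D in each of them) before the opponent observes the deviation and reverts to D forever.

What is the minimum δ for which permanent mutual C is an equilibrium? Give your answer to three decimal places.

0.778

A deviator earns 21 for 3 periods, then 4 forever; cooperating earns 13 forever. Multiplying the IC by (1−δ):
13 ≥ 21(1−δ^3) + 4δ^3, so 17·δ^3 ≥ 8 and δ^3 ≥ 8/17.
δ ≥ (8/17)^(1/3) ≈ 0.778.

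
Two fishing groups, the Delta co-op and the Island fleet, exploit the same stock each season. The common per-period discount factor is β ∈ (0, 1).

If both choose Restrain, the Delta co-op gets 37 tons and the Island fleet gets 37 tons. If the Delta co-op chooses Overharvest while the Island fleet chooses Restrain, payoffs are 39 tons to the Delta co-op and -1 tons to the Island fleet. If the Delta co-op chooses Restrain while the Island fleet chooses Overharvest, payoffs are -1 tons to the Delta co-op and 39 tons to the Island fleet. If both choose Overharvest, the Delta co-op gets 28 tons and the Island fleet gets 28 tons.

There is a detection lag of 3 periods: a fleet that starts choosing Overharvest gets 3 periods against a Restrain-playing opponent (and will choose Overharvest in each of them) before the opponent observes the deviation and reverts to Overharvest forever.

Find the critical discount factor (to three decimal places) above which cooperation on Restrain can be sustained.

0.567

The best deviation is to choose Overharvest for all 3 undetected periods, earning 39 each, then 28 forever once detected.
Deviation value: 39(1−β^3)/(1−β) + 28β^3/(1−β); cooperation value: 37/(1−β).
IC: 37 ≥ 39(1−β^3) + 28β^3 = 39 − 11β^3.
So β^3 ≥ 2/11, giving β ≥ (2/11)^(1/3) ≈ 0.567.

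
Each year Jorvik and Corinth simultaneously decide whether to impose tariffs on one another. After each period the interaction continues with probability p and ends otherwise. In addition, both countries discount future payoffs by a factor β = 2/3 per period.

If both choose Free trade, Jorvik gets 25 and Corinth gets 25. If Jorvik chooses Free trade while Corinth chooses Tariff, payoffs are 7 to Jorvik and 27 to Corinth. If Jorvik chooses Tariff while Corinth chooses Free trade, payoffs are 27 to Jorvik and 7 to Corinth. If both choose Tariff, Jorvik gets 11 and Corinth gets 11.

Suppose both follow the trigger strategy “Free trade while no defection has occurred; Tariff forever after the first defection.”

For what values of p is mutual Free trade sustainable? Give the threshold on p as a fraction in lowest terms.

3/16

With continuation probability p and discount β, the effective per-period discount factor is βp.
Grim-trigger IC: βp ≥ (27−25)/(27−11) = 1/8.
So p ≥ (1/8)/(2/3) = 3/16.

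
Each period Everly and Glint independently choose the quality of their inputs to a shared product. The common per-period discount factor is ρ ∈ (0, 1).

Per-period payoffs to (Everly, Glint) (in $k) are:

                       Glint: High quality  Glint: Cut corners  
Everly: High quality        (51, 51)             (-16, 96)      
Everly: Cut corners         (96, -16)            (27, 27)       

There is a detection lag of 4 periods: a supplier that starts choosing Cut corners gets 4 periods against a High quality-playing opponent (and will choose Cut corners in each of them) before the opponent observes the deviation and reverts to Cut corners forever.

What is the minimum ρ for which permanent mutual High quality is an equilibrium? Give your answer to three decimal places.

0.899

Deviating for the 4 undetected periods gains 96−51 = 45 per period over cooperation, then loses 51−27 = 24 per period forever once punishment starts.
Gain: 45(1 + ρ + … + ρ^3); loss: 24·ρ^4/(1−ρ).
No profitable deviation ⇔ 45(1−ρ^4) ≤ 24·ρ^4, i.e. ρ^4 ≥ 45/(45+24) = 15/23.
Hence ρ ≥ (15/23)^(1/4) ≈ 0.899.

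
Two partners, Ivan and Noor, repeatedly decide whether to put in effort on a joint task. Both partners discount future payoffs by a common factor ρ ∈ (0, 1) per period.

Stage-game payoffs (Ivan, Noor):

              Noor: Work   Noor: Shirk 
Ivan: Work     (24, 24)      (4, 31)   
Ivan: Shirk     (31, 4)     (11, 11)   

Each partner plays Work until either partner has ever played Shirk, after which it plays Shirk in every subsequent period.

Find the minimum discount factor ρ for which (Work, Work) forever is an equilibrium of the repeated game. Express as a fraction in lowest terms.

7/20

Cooperation forever yields 24 each period: 24/(1−ρ).
Deviating yields 31 once, then 11 forever: 31 + 11ρ/(1−ρ).
No profitable deviation requires 24/(1−ρ) ≥ 31 + 11ρ/(1−ρ).
Multiplying by (1−ρ): 24 ≥ 31(1−ρ) + 11ρ = 31 − 20ρ.
So 20ρ ≥ 7, i.e. ρ ≥ 7/20.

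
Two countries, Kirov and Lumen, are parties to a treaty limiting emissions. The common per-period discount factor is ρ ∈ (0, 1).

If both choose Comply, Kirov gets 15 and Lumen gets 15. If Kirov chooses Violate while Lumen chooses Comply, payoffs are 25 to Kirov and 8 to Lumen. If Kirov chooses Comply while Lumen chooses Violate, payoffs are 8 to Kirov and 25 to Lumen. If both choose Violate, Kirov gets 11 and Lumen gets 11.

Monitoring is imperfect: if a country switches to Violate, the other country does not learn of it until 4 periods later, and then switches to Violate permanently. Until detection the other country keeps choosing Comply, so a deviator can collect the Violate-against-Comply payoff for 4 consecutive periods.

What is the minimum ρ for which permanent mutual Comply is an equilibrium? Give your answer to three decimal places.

The best deviation is to choose Violate for all 4 undetected periods, earning 25 each, then 11 forever once detected.
Deviation value: 25(1−ρ^4)/(1−ρ) + 11ρ^4/(1−ρ); cooperation value: 15/(1−ρ).
IC: 15 ≥ 25(1−ρ^4) + 11ρ^4 = 25 − 14ρ^4.
So ρ^4 ≥ 10/14 = 5/7, giving ρ ≥ (5/7)^(1/4) ≈ 0.919.

0.919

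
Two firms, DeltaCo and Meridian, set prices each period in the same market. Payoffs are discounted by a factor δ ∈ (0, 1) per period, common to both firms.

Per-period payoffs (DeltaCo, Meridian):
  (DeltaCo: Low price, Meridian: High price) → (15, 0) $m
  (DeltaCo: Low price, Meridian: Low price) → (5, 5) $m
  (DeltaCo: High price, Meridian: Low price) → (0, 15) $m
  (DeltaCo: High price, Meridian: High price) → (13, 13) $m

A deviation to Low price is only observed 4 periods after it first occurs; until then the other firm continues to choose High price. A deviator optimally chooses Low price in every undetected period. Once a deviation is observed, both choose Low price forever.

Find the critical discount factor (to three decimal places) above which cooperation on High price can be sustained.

The best deviation is to choose Low price for all 4 undetected periods, earning 15 each, then 5 forever once detected.
Deviation value: 15(1−δ^4)/(1−δ) + 5δ^4/(1−δ); cooperation value: 13/(1−δ).
IC: 13 ≥ 15(1−δ^4) + 5δ^4 = 15 − 10δ^4.
So δ^4 ≥ 2/10 = 1/5, giving δ ≥ (1/5)^(1/4) ≈ 0.669.

0.669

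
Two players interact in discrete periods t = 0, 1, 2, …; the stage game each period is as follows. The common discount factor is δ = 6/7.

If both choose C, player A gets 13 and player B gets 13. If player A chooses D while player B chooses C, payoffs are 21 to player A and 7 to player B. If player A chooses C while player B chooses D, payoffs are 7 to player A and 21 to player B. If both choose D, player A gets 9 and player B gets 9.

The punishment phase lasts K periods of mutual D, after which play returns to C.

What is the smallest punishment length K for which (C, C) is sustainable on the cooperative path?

No profitable deviation requires (13−9)(δ+…+δ^K) ≥ 21−13, i.e. δ+…+δ^K ≥ 2 ≈ 2.0000.
With δ = 6/7, the partial sums are K=1: 0.8571, K=2: 1.5918, K=3: 2.2216.
K = 3 is the first length at which the sum reaches 2.0000.

3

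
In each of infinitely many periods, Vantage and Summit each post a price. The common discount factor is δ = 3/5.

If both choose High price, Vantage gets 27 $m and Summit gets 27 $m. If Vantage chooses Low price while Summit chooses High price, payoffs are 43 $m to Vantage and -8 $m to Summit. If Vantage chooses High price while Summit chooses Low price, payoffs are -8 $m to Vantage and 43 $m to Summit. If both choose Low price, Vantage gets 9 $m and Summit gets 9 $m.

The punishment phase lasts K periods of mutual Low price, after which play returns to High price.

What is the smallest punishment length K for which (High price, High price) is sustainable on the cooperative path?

2

IC: δ(1−δ^K)/(1−δ) ≥ (43−27)/(27−9) = 8/9.
With δ = 3/5: need 1 − δ^K ≥ 8/9·(1−3/5)/(3/5), i.e. δ^K ≤ 0.4074.
Since (3/5)^1 = 0.6000 and (3/5)^2 = 0.3600, the smallest such K is 2.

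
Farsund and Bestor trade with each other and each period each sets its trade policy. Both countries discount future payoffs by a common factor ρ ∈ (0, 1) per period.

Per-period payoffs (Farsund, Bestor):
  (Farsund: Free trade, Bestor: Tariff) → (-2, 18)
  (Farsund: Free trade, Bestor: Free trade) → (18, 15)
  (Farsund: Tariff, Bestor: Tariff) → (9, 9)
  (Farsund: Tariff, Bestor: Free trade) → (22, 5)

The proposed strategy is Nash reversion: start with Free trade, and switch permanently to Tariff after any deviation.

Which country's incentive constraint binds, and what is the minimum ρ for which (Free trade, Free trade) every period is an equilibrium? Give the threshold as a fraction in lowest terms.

For Farsund: deviation gain 22−18 = 4, per-period punishment loss 18−9 = 9. IC gives ρ ≥ 4/13.
For Bestor: gain 3, loss 6 per period, so ρ ≥ 3/9 = 1/3.
The tighter constraint is Bestor's, so cooperation needs ρ ≥ 1/3.

Bestor; ρ ≥ 1/3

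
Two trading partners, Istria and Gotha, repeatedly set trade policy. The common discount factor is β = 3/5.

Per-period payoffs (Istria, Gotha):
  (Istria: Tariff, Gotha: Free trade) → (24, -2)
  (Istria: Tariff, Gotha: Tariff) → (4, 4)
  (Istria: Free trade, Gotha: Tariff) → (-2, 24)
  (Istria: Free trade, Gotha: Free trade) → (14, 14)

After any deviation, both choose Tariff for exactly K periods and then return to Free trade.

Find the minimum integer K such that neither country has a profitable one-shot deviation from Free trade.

3

No profitable deviation requires (14−4)(β+…+β^K) ≥ 24−14, i.e. β+…+β^K ≥ 1 ≈ 1.0000.
With β = 3/5, the partial sums are K=1: 0.6000, K=2: 0.9600, K=3: 1.1760.
K = 3 is the first length at which the sum reaches 1.0000.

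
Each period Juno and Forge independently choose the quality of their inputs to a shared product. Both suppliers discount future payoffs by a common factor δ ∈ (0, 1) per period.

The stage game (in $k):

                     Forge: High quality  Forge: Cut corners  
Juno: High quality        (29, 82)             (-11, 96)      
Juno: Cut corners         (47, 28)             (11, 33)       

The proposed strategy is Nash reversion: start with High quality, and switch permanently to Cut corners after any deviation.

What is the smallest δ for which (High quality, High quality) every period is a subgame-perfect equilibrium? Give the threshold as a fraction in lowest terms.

For Juno: deviation gain 47−29 = 18, per-period punishment loss 29−11 = 18. IC gives δ ≥ 18/36 = 1/2.
For Forge: gain 14, loss 49 per period, so δ ≥ 14/63 = 2/9.
The tighter constraint is Juno's, so cooperation needs δ ≥ 1/2.

1/2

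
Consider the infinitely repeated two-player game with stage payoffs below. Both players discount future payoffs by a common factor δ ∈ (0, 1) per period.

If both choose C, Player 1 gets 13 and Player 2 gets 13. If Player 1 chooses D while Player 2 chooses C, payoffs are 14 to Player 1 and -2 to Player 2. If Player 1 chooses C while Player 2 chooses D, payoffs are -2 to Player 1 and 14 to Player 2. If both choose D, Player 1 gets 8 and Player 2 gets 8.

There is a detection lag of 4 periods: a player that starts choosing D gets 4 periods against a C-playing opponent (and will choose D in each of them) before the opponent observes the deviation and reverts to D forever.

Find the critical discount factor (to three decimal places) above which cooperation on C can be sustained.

Deviating for the 4 undetected periods gains 14−13 = 1 per period over cooperation, then loses 13−8 = 5 per period forever once punishment starts.
Gain: 1(1 + δ + … + δ^3); loss: 5·δ^4/(1−δ).
No profitable deviation ⇔ 1(1−δ^4) ≤ 5·δ^4, i.e. δ^4 ≥ 1/(1+5) = 1/6.
Hence δ ≥ (1/6)^(1/4) ≈ 0.639.

0.639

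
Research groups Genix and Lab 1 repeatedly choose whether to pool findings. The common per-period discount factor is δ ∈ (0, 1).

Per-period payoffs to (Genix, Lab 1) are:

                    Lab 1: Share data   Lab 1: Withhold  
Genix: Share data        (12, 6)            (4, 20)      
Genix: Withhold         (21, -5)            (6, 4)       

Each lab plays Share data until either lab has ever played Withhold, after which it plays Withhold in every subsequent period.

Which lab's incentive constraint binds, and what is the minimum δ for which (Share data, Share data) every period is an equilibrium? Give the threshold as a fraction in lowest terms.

Lab 1; δ ≥ 7/8

Genix's threshold: (21−12)/(21−6) = 3/5.
Lab 1's threshold: (20−6)/(20−4) = 7/8.
3/5 < 7/8, so Lab 1 binds and δ* = 7/8.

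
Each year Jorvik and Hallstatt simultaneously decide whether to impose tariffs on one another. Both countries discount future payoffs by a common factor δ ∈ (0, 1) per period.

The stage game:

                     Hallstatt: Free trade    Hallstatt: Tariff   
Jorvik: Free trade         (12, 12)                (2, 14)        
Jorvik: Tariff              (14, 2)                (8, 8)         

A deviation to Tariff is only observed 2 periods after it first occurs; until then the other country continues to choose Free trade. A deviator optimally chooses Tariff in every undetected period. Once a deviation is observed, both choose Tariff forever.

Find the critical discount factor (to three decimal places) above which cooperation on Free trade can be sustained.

0.577

Deviating for the 2 undetected periods gains 14−12 = 2 per period over cooperation, then loses 12−8 = 4 per period forever once punishment starts.
Gain: 2(1 + δ + … + δ^1); loss: 4·δ^2/(1−δ).
No profitable deviation ⇔ 2(1−δ^2) ≤ 4·δ^2, i.e. δ^2 ≥ 2/(2+4) = 1/3.
Hence δ ≥ (1/3)^(1/2) ≈ 0.577.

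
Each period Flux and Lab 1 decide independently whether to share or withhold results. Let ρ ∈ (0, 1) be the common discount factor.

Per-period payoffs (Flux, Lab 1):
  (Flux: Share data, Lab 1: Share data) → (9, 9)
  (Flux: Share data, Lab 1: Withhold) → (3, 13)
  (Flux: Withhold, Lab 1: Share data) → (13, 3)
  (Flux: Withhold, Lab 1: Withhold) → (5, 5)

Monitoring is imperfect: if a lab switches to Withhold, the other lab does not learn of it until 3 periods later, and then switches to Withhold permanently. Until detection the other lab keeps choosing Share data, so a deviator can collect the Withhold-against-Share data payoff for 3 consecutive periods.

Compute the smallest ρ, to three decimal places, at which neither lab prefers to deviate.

The best deviation is to choose Withhold for all 3 undetected periods, earning 13 each, then 5 forever once detected.
Deviation value: 13(1−ρ^3)/(1−ρ) + 5ρ^3/(1−ρ); cooperation value: 9/(1−ρ).
IC: 9 ≥ 13(1−ρ^3) + 5ρ^3 = 13 − 8ρ^3.
So ρ^3 ≥ 4/8 = 1/2, giving ρ ≥ (1/2)^(1/3) ≈ 0.794.

0.794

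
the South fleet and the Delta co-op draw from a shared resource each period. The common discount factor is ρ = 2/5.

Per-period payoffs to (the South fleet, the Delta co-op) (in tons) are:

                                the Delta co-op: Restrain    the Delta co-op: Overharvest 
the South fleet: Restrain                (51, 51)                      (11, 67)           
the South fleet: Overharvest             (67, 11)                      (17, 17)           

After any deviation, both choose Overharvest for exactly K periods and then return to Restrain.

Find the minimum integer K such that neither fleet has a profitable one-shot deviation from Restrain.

Need Σ_{k=1}^{K} ρ^k ≥ (67−51)/(51−17) = 0.4706 at ρ = 2/5.
At K = 1 the sum is 0.4000 < 0.4706; at K = 2 it is 0.5600 ≥ 0.4706.
So the minimum punishment length is K = 2.

2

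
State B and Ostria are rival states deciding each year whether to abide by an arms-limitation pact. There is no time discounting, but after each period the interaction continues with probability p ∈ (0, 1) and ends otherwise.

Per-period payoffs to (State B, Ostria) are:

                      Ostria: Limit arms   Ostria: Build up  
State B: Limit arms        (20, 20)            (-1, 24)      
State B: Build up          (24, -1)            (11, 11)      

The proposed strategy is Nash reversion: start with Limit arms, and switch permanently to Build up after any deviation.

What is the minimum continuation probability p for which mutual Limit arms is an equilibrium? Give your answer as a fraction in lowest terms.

4/13

Expected cooperation value is 20 + p·20 + p²·20 + … = 20/(1−p); deviation gives 24 + p·11/(1−p).
20 ≥ 24(1−p) + 11p ⇒ 13p ≥ 4 ⇒ p ≥ 4/13.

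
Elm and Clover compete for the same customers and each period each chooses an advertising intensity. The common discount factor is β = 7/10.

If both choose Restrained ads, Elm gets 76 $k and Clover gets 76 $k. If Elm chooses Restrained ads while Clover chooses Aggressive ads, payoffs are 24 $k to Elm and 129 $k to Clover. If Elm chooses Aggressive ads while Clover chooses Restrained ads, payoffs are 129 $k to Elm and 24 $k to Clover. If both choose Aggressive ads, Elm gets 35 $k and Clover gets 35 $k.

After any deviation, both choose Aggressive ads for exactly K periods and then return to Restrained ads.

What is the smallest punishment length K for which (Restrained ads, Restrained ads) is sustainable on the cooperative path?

3

Need Σ_{k=1}^{K} β^k ≥ (129−76)/(76−35) = 1.2927 at β = 7/10.
At K = 2 the sum is 1.1900 < 1.2927; at K = 3 it is 1.5330 ≥ 1.2927.
So the minimum punishment length is K = 3.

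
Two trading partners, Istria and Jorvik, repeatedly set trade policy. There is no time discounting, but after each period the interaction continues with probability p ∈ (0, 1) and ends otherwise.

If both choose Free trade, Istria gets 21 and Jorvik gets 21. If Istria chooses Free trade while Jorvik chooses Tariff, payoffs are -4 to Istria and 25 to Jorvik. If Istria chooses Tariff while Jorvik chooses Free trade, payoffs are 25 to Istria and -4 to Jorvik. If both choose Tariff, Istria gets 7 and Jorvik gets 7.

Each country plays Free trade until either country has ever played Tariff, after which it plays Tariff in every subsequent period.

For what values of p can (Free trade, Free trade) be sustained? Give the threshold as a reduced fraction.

2/9

With no time discounting, the continuation probability p plays the role of the discount factor.
Grim-trigger IC: 21/(1−p) ≥ 25 + 7p/(1−p) ⇒ p ≥ (25−21)/(25−7) = 2/9.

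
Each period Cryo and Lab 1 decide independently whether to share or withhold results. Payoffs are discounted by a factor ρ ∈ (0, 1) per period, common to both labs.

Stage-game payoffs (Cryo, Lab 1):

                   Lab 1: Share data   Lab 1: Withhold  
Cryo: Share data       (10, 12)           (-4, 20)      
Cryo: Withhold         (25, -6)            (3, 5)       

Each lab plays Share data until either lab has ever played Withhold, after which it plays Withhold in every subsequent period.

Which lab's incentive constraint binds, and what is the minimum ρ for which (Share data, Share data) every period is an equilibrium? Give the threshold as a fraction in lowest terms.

Cryo; ρ ≥ 15/22

For Cryo: deviation gain 25−10 = 15, per-period punishment loss 10−3 = 7. IC gives ρ ≥ 15/22.
For Lab 1: gain 8, loss 7 per period, so ρ ≥ 8/15.
The tighter constraint is Cryo's, so cooperation needs ρ ≥ 15/22.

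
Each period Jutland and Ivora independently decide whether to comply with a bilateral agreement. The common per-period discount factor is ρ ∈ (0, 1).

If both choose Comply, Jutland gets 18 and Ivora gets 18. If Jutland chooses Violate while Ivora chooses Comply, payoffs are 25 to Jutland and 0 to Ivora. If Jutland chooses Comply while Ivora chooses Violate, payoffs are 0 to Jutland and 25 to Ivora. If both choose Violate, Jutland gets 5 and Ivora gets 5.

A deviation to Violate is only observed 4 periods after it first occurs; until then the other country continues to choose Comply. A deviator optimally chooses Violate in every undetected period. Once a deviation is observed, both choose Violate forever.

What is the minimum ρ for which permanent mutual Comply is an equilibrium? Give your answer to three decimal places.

The best deviation is to choose Violate for all 4 undetected periods, earning 25 each, then 5 forever once detected.
Deviation value: 25(1−ρ^4)/(1−ρ) + 5ρ^4/(1−ρ); cooperation value: 18/(1−ρ).
IC: 18 ≥ 25(1−ρ^4) + 5ρ^4 = 25 − 20ρ^4.
So ρ^4 ≥ 7/20, giving ρ ≥ (7/20)^(1/4) ≈ 0.769.

0.769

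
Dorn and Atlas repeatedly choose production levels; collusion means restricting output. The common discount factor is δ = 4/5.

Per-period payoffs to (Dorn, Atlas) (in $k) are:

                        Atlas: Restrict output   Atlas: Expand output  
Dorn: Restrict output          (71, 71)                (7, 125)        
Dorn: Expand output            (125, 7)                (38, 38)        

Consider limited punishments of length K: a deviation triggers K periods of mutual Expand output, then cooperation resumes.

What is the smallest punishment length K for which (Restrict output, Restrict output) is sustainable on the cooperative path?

3

No profitable deviation requires (71−38)(δ+…+δ^K) ≥ 125−71, i.e. δ+…+δ^K ≥ 18/11 ≈ 1.6364.
With δ = 4/5, the partial sums are K=1: 0.8000, K=2: 1.4400, K=3: 1.9520.
K = 3 is the first length at which the sum reaches 1.6364.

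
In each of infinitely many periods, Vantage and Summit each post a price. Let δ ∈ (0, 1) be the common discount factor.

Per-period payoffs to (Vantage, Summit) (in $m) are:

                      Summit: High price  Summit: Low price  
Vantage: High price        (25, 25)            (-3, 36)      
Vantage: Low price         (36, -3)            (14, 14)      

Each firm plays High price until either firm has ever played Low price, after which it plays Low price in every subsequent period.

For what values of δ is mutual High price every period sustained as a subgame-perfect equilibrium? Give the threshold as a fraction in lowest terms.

One-period gain from deviating is 36 − 25 = 11. The loss is 25 − 14 = 11 in every subsequent period, with present value 11·δ/(1−δ).
Deviation is unprofitable when 11·δ/(1−δ) ≥ 11, i.e. δ/(1−δ) ≥ 1.
Equivalently δ ≥ 11/(11+11) = 1/2.

1/2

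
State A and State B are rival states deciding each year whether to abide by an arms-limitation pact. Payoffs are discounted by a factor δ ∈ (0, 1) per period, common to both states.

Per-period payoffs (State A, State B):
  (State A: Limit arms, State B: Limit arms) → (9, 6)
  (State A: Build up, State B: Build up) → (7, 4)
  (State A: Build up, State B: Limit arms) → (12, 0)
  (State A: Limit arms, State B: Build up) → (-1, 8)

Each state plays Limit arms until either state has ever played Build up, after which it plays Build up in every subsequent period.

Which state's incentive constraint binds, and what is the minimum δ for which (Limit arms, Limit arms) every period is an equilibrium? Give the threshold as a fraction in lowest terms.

State A's threshold: (12−9)/(12−7) = 3/5.
State B's threshold: (8−6)/(8−4) = 1/2.
3/5 > 1/2, so State A binds and δ* = 3/5.

State A; δ ≥ 3/5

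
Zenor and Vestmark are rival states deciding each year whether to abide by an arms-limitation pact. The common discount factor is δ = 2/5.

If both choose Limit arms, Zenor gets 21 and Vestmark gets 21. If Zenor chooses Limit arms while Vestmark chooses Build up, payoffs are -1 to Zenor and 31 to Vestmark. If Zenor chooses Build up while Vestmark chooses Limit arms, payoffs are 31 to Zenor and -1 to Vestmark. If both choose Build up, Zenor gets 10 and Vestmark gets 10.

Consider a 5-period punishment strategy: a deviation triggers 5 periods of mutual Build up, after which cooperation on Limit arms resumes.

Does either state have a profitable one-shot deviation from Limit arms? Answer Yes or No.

Yes

IC: δ+…+δ^5 ≥ (31−21)/(21−10) = 10/11.
At δ = 2/5: partial sum = 0.6598 < 0.9091. Cooperation not sustainable.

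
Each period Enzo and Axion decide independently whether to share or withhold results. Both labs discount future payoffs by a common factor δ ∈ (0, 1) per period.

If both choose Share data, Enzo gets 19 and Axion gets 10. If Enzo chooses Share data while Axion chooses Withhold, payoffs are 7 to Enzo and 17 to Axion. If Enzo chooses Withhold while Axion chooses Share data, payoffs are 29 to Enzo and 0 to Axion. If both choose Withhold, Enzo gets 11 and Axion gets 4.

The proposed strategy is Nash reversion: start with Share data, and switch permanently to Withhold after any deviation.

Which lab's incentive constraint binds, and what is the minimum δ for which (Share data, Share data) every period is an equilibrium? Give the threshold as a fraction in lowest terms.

Enzo's threshold: (29−19)/(29−11) = 5/9.
Axion's threshold: (17−10)/(17−4) = 7/13.
5/9 > 7/13, so Enzo binds and δ* = 5/9.

Enzo; δ ≥ 5/9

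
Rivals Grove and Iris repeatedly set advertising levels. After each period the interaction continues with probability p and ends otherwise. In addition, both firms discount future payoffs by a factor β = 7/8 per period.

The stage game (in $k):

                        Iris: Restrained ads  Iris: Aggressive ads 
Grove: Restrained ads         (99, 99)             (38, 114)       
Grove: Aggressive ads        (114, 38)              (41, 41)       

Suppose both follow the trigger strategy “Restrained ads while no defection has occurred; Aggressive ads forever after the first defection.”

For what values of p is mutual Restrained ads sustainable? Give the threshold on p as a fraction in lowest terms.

Expected continuation weight on next period's payoff is β·p = 7/8·p, which plays the role of the discount factor.
Cooperation requires 7/8·p ≥ (114−99)/(114−41) = 15/73, hence p ≥ 120/511.

120/511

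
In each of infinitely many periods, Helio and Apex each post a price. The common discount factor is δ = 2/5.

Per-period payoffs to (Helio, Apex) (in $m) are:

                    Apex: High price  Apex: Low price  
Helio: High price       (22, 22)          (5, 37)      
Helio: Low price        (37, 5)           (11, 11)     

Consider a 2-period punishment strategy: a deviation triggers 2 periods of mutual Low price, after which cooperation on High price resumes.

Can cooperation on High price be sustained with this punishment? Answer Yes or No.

Comparing payoff streams over the 3 periods until play realigns: cooperate → 22(1+δ+…+δ^2); deviate → 37 + 11(δ+…+δ^2).
Cooperation is sustained iff (22−11)(δ+…+δ^2) ≥ 37−22.
δ+…+δ^2 = 2/5·(1−(2/5)^2)/(1−2/5) = 0.5600, and (37−22)/(22−11) = 1.3636.
0.5600 < 1.3636, so cooperation is not sustainable.

No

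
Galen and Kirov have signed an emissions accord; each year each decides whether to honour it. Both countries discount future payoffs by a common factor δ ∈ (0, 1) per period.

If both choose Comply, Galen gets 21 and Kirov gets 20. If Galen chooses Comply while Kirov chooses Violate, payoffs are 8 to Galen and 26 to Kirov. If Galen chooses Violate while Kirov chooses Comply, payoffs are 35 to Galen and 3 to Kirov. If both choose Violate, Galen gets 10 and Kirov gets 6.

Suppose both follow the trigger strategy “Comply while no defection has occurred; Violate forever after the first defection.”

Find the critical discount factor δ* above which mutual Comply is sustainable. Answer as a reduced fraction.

Galen: cooperation gives 21 each period; deviation gives 35 once then 10 forever.
  21/(1−δ) ≥ 35 + 10δ/(1−δ) ⇒ δ ≥ 14/25.
Kirov: cooperation gives 20 each period; deviation gives 26 once then 6 forever.
  δ ≥ 6/20 = 3/10.
Both must hold, so the binding constraint is Galen's: δ ≥ 14/25.

14/25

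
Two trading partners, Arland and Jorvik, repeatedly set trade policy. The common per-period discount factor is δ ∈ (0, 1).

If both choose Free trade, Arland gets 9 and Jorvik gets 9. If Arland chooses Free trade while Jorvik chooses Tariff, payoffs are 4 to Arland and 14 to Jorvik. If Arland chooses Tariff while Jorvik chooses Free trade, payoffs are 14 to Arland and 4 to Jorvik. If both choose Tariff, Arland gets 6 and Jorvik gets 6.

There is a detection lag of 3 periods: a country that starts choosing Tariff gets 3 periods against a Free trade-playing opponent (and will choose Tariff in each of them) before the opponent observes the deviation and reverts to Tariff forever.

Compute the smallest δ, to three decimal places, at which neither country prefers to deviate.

The best deviation is to choose Tariff for all 3 undetected periods, earning 14 each, then 6 forever once detected.
Deviation value: 14(1−δ^3)/(1−δ) + 6δ^3/(1−δ); cooperation value: 9/(1−δ).
IC: 9 ≥ 14(1−δ^3) + 6δ^3 = 14 − 8δ^3.
So δ^3 ≥ 5/8, giving δ ≥ (5/8)^(1/3) ≈ 0.855.

0.855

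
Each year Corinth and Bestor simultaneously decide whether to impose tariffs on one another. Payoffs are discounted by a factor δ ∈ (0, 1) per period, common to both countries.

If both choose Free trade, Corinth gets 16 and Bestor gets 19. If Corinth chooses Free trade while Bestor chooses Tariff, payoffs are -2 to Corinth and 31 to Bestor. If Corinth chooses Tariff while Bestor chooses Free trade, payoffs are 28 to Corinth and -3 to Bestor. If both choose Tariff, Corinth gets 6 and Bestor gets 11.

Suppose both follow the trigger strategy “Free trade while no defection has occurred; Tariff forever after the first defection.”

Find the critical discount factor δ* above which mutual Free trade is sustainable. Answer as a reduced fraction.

Corinth: cooperation gives 16 each period; deviation gives 28 once then 6 forever.
  16/(1−δ) ≥ 28 + 6δ/(1−δ) ⇒ δ ≥ 12/22 = 6/11.
Bestor: cooperation gives 19 each period; deviation gives 31 once then 11 forever.
  δ ≥ 12/20 = 3/5.
Both must hold, so the binding constraint is Bestor's: δ ≥ 3/5.

3/5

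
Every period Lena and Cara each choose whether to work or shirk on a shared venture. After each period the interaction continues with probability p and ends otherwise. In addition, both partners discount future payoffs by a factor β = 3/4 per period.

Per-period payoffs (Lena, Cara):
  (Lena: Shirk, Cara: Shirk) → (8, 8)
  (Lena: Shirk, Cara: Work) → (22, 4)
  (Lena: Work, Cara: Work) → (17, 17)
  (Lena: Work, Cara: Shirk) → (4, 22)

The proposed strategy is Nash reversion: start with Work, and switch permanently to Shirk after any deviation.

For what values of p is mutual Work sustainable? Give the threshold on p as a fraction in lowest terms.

10/21

With continuation probability p and discount β, the effective per-period discount factor is βp.
Grim-trigger IC: βp ≥ (22−17)/(22−8) = 5/14.
So p ≥ (5/14)/(3/4) = 10/21.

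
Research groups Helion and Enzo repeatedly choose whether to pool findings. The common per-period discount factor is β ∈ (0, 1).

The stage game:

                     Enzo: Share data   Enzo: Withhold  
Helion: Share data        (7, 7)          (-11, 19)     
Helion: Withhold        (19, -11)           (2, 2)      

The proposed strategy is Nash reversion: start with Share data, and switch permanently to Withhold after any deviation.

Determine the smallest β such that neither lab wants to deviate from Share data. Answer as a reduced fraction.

12/17

One-period gain from deviating is 19 − 7 = 12. The loss is 7 − 2 = 5 in every subsequent period, with present value 5·β/(1−β).
Deviation is unprofitable when 5·β/(1−β) ≥ 12, i.e. β/(1−β) ≥ 12/5.
Equivalently β ≥ 12/(12+5) = 12/17.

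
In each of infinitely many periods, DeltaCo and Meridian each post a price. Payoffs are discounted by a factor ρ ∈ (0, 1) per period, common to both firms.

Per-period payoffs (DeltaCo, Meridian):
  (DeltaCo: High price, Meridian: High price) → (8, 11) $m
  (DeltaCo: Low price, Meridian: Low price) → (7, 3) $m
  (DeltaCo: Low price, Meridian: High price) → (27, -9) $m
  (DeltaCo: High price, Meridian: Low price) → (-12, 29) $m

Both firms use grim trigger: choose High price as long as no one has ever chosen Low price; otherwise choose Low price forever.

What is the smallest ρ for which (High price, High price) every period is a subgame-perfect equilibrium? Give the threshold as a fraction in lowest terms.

DeltaCo's threshold: (27−8)/(27−7) = 19/20.
Meridian's threshold: (29−11)/(29−3) = 9/13.
19/20 > 9/13, so DeltaCo binds and ρ* = 19/20.

19/20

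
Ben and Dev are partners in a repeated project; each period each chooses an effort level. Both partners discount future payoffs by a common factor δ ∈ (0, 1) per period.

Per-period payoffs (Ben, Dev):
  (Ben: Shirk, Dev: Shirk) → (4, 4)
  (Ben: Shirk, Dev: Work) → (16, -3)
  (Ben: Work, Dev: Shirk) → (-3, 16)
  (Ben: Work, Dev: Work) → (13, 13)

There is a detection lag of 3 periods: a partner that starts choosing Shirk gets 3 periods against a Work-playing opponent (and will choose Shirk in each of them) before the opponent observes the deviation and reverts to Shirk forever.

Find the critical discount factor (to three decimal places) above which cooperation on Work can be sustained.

0.630

Deviating for the 3 undetected periods gains 16−13 = 3 per period over cooperation, then loses 13−4 = 9 per period forever once punishment starts.
Gain: 3(1 + δ + … + δ^2); loss: 9·δ^3/(1−δ).
No profitable deviation ⇔ 3(1−δ^3) ≤ 9·δ^3, i.e. δ^3 ≥ 3/(3+9) = 1/4.
Hence δ ≥ (1/4)^(1/3) ≈ 0.630.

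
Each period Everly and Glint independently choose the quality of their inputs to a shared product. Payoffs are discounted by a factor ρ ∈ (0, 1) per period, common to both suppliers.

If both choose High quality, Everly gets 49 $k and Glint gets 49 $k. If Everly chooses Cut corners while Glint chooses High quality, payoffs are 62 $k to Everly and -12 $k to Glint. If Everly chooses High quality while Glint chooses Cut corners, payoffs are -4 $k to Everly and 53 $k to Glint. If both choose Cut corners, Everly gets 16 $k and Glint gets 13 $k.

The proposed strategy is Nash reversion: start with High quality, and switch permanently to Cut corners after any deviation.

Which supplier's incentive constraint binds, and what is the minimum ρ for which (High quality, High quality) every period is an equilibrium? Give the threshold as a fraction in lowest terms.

Everly; ρ ≥ 13/46

Everly's threshold: (62−49)/(62−16) = 13/46.
Glint's threshold: (53−49)/(53−13) = 1/10.
13/46 > 1/10, so Everly binds and ρ* = 13/46.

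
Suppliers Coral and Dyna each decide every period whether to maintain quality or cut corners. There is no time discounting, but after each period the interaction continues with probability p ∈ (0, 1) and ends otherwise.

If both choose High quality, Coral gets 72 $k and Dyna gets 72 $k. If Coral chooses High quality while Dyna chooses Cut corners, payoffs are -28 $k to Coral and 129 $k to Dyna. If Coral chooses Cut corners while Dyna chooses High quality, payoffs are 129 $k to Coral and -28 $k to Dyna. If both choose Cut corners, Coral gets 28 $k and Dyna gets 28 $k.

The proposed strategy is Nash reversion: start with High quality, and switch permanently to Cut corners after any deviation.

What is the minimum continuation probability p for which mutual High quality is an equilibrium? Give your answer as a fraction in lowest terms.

Expected cooperation value is 72 + p·72 + p²·72 + … = 72/(1−p); deviation gives 129 + p·28/(1−p).
72 ≥ 129(1−p) + 28p ⇒ 101p ≥ 57 ⇒ p ≥ 57/101.

57/101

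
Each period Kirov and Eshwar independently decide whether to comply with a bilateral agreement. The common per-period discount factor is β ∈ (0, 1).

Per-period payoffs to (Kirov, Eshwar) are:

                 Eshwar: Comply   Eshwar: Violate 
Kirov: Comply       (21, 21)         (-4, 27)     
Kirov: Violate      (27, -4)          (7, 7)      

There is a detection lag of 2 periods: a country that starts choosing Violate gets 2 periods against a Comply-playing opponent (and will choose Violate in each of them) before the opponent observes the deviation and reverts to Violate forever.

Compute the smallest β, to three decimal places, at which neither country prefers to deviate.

0.548

Deviating for the 2 undetected periods gains 27−21 = 6 per period over cooperation, then loses 21−7 = 14 per period forever once punishment starts.
Gain: 6(1 + β + … + β^1); loss: 14·β^2/(1−β).
No profitable deviation ⇔ 6(1−β^2) ≤ 14·β^2, i.e. β^2 ≥ 6/(6+14) = 3/10.
Hence β ≥ (3/10)^(1/2) ≈ 0.548.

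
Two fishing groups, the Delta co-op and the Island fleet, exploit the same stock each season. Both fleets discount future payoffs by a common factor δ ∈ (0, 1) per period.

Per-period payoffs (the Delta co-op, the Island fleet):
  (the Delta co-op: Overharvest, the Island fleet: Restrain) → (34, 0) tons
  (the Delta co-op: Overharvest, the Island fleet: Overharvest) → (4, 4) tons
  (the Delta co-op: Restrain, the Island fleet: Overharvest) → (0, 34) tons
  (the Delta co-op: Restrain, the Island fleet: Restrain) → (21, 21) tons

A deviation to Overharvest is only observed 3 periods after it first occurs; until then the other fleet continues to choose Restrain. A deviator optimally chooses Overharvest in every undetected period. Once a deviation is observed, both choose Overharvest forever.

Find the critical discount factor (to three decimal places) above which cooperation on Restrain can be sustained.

The best deviation is to choose Overharvest for all 3 undetected periods, earning 34 each, then 4 forever once detected.
Deviation value: 34(1−δ^3)/(1−δ) + 4δ^3/(1−δ); cooperation value: 21/(1−δ).
IC: 21 ≥ 34(1−δ^3) + 4δ^3 = 34 − 30δ^3.
So δ^3 ≥ 13/30, giving δ ≥ (13/30)^(1/3) ≈ 0.757.

0.757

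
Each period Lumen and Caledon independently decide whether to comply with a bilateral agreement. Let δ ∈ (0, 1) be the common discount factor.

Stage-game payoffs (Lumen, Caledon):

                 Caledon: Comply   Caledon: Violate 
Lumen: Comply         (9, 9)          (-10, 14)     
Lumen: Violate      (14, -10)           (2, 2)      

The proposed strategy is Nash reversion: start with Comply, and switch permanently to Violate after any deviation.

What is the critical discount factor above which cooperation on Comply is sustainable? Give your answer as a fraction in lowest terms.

9/(1−δ) ≥ 14 + 2δ/(1−δ)
9 ≥ 14 − 12δ
δ ≥ 5/12.

5/12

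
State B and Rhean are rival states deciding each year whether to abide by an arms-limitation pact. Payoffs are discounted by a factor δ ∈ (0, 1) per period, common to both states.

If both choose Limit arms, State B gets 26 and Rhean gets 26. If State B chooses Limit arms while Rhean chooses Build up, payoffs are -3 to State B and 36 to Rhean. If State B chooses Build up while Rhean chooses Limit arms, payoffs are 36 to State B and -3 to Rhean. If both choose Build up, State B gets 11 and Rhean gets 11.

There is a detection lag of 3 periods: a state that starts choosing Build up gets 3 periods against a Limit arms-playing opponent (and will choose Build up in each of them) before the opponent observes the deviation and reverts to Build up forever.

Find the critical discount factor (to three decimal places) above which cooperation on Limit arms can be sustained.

0.737

Deviating for the 3 undetected periods gains 36−26 = 10 per period over cooperation, then loses 26−11 = 15 per period forever once punishment starts.
Gain: 10(1 + δ + … + δ^2); loss: 15·δ^3/(1−δ).
No profitable deviation ⇔ 10(1−δ^3) ≤ 15·δ^3, i.e. δ^3 ≥ 10/(10+15) = 2/5.
Hence δ ≥ (2/5)^(1/3) ≈ 0.737.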